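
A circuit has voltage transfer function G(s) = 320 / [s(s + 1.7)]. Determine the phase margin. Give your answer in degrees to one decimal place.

Gain crossover: |G(jω)| = 1 at ω ≈ 17.8 rad s⁻¹.
∠G(j17.8) = −90° − arctan(17.8/1.7) ≈ -174.56°
PM = 180° + (-174.56°) = 5.44°

5.4°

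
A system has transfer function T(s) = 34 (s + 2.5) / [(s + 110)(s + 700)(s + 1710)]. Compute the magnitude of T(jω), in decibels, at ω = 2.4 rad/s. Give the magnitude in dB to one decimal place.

-121.0 dB

|j2.4 + 2.5| = √(2.4² + 2.5²) = 3.466
|j2.4 + 110| = √(2.4² + 110²) = 110
|j2.4 + 700| = √(2.4² + 700²) = 700
|j2.4 + 1710| = √(2.4² + 1710²) = 1710
|T(j2.4)| = 34 × 3.466 / (110 × 700 × 1710) = 8.9466e-07
20 log₁₀(8.9466e-07) = -120.97 dB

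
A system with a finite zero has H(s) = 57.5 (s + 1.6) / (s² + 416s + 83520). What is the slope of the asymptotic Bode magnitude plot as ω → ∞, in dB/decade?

With 1 zero and 2 poles, the high-frequency asymptotic slope is 20 × (1 − 2) = -20 dB/decade.

-20 dB/decade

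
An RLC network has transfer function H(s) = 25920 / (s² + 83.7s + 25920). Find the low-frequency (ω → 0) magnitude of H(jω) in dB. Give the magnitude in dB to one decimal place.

H(0) = 25920 / 25920 = 1
20 log₁₀(1) = 0.00 dB

0.0 dB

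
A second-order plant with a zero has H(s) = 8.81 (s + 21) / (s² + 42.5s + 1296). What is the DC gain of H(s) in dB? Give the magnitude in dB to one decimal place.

H(0) = 8.81 × 21 / 1296 = 0.14275
20 log₁₀(0.14275) = -16.91 dB

-16.9 dB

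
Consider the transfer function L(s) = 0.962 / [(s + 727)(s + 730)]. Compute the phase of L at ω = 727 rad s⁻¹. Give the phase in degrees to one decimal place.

-89.9°

∠(j727 + 727) = arctan(727/727) = 45.00°
∠(j727 + 730) = arctan(727/730) = 44.88°
∠L(j727) = − (45.00° + 44.88°) = -89.88°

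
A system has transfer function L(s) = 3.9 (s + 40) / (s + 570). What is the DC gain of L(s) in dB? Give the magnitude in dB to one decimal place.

-11.3 dB

L(0) = 3.9 × 40 / 570 = 0.27368
20 log₁₀(0.27368) = -11.26 dB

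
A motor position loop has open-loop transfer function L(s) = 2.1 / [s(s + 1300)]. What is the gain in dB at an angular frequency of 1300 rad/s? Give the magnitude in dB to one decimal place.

|j1300 + 1300| = √(1300² + 1300²) = 1838
|j1300| = 1300
|L(j1300)| = 2.1 / (1838 × 1300) = 8.7865e-07
20 log₁₀(8.7865e-07) = -121.12 dB

-121.1 dB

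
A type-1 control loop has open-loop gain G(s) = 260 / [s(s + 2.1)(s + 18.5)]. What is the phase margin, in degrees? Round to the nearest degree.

Gain crossover: |G(jω)| = 1 at ω ≈ 3.43 rad/sec.
∠G(j3.43) = −90° − arctan(3.43/2.1) − arctan(3.43/18.5) ≈ -159.06°
PM = 180° + (-159.06°) = 20.94°

21 deg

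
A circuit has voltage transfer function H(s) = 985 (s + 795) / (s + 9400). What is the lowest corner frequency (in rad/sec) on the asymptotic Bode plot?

795 rad/sec

Break frequencies occur at each pole and zero magnitude: 795 rad/sec, 9400 rad/sec.
The lowest is 795 rad/sec.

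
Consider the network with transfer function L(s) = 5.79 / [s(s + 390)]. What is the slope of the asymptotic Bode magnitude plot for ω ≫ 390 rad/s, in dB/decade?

With 0 zeros and 2 poles, the high-frequency asymptotic slope is 20 × (0 − 2) = -40 dB/decade.

-40 dB/decade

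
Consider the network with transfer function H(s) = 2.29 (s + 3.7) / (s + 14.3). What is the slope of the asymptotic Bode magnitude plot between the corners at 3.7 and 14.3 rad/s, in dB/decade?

In this band the factors already past their corner are: zero at 3.7; net slope = 20 dB/decade.

20 dB/decade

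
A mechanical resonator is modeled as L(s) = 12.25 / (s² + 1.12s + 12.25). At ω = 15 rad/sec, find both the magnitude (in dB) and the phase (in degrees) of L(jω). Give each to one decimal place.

|(j15)² + 1.12(j15) + 12.25| = |-212.75 + j16.8| = 213.4
|L(j15)| = 12.25 / 213.4 = 0.057401
20 log₁₀(0.057401) = -24.82 dB
∠[(j15)² + 1.12(j15) + 12.25] = ∠[-212.75 + j16.8] = 175.48°
∠L(j15) = −175.48° = -175.48°

|L| = -24.8 dB, ∠L = -175.5°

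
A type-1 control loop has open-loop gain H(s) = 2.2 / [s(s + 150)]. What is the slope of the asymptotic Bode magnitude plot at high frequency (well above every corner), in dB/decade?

-40 dB/decade

With 0 zeros and 2 poles, the high-frequency asymptotic slope is 20 × (0 − 2) = -40 dB/decade.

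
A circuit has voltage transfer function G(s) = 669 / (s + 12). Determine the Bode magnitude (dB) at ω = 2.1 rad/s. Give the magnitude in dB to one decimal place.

34.8 dB

|j2.1 + 12| = √(2.1² + 12²) = 12.18
|G(j2.1)| = 669 / 12.18 = 54.915
20 log₁₀(54.915) = 34.79 dB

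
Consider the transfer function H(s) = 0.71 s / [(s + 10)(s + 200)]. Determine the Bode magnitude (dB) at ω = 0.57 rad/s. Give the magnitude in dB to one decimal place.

-73.9 dB

|j0.57| = 0.57
|j0.57 + 10| = √(0.57² + 10²) = 10.02
|j0.57 + 200| = √(0.57² + 200²) = 200
|H(j0.57)| = 0.71 × 0.57 / (10.02 × 200) = 0.00020202
20 log₁₀(0.00020202) = -73.89 dB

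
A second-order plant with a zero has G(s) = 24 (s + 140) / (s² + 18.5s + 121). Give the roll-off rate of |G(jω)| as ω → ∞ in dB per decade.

-20 dB/decade

With 1 zero and 2 poles, the high-frequency asymptotic slope is 20 × (1 − 2) = -20 dB/decade.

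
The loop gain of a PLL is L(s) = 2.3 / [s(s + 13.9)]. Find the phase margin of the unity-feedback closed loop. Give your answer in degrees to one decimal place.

89.3 deg

Gain crossover: |L(jω)| = 1 at ω ≈ 0.165 rad/sec.
∠L(j0.165) = −90° − arctan(0.165/13.9) ≈ -90.68°
PM = 180° + (-90.68°) = 89.32°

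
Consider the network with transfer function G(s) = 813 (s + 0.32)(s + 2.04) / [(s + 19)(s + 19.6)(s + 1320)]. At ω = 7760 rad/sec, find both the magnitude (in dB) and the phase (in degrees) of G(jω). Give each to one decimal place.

|G| = -19.7 dB, ∠G = -80.1°

|j7760 + 0.32| = √(7760² + 0.32²) = 7760
|j7760 + 2.04| = √(7760² + 2.04²) = 7760
|j7760 + 19| = √(7760² + 19²) = 7760
|j7760 + 19.6| = √(7760² + 19.6²) = 7760
|j7760 + 1320| = √(7760² + 1320²) = 7871
|G(j7760)| = 813 × 7760 × 7760 / (7760 × 7760 × 7871) = 0.10328
20 log₁₀(0.10328) = -19.72 dB
∠(j7760 + 0.32) = arctan(7760/0.32) = 90.00°
∠(j7760 + 2.04) = arctan(7760/2.04) = 89.98°
∠(j7760 + 19) = arctan(7760/19) = 89.86°
∠(j7760 + 19.6) = arctan(7760/19.6) = 89.86°
∠(j7760 + 1320) = arctan(7760/1320) = 80.35°
∠G(j7760) = 90.00° + 89.98° − (89.86° + 89.86° + 80.35°) = -80.08°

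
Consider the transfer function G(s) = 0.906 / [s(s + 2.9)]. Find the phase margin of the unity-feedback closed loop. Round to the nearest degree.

Gain crossover: |G(jω)| = 1 at ω ≈ 0.311 rad/s.
∠G(j0.311) = −90° − arctan(0.311/2.9) ≈ -96.11°
PM = 180° + (-96.11°) = 83.89°

84 deg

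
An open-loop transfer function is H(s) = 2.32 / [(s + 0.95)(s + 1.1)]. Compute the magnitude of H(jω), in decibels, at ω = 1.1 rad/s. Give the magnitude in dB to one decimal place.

|j1.1 + 0.95| = √(1.1² + 0.95²) = 1.453
|j1.1 + 1.1| = √(1.1² + 1.1²) = 1.556
|H(j1.1)| = 2.32 / (1.453 × 1.556) = 1.0261
20 log₁₀(1.0261) = 0.22 dB

0.2 dB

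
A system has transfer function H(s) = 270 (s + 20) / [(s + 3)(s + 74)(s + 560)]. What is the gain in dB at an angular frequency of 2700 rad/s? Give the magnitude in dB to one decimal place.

-88.8 dB

|j2700 + 20| = √(2700² + 20²) = 2700
|j2700 + 3| = √(2700² + 3²) = 2700
|j2700 + 74| = √(2700² + 74²) = 2701
|j2700 + 560| = √(2700² + 560²) = 2757
|H(j2700)| = 270 × 2700 / (2700 × 2701 × 2757) = 3.6253e-05
20 log₁₀(3.6253e-05) = -88.81 dB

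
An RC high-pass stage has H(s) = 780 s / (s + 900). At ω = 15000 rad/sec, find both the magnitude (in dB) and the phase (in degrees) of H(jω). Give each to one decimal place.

|H| = 57.8 dB, ∠H = 3.4 deg

|j15000| = 1.5e+04
|j15000 + 900| = √(15000² + 900²) = 1.503e+04
|H(j15000)| = 780 × 1.5e+04 / 1.503e+04 = 778.6
20 log₁₀(778.6) = 57.83 dB
∠(j15000) = 90.00°
∠(j15000 + 900) = arctan(15000/900) = 86.57°
∠H(j15000) = 90.00° − 86.57° = 3.43°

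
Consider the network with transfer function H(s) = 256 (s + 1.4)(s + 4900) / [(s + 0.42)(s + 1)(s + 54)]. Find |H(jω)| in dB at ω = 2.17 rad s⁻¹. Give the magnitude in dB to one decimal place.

|j2.17 + 1.4| = √(2.17² + 1.4²) = 2.582
|j2.17 + 4900| = √(2.17² + 4900²) = 4900
|j2.17 + 0.42| = √(2.17² + 0.42²) = 2.21
|j2.17 + 1| = √(2.17² + 1²) = 2.389
|j2.17 + 54| = √(2.17² + 54²) = 54.04
|H(j2.17)| = 256 × 2.582 × 4900 / (2.21 × 2.389 × 54.04) = 11350
20 log₁₀(11350) = 81.10 dB

81.1 dB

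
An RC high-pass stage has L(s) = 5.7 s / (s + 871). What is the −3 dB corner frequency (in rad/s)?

871 rad/s

For a single-pole high-pass, the −3 dB point is at the pole: ω = 871 rad/s.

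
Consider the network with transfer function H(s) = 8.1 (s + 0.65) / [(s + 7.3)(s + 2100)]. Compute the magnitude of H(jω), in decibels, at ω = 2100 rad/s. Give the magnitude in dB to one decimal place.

|j2100 + 0.65| = √(2100² + 0.65²) = 2100
|j2100 + 7.3| = √(2100² + 7.3²) = 2100
|j2100 + 2100| = √(2100² + 2100²) = 2970
|H(j2100)| = 8.1 × 2100 / (2100 × 2970) = 0.0027274
20 log₁₀(0.0027274) = -51.29 dB

-51.3 dB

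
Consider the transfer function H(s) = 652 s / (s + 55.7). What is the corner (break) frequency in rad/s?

55.7 rad/s

The single real pole at s = −55.7 gives a corner at ω = 55.7 rad/s.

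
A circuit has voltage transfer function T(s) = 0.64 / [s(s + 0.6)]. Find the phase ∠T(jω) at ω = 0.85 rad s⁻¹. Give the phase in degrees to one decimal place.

-144.8°

∠(j0.85 + 0.6) = arctan(0.85/0.6) = 54.78°
∠(j0.85) = 90.00°
∠T(j0.85) = − (54.78° + 90.00°) = -144.78°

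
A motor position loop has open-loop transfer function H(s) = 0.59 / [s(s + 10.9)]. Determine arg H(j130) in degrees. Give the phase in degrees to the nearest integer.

-175 deg

∠(j130 + 10.9) = arctan(130/10.9) = 85.21°
∠(j130) = 90.00°
∠H(j130) = − (85.21° + 90.00°) = -175.21°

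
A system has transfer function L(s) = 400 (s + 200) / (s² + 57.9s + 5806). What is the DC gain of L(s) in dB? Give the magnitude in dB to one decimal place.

L(0) = 400 × 200 / 5806 = 13.779
20 log₁₀(13.779) = 22.78 dB

22.8 dB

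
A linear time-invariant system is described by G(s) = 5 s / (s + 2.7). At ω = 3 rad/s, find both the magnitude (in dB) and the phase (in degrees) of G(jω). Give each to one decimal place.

|j3| = 3
|j3 + 2.7| = √(3² + 2.7²) = 4.036
|G(j3)| = 5 × 3 / 4.036 = 3.7165
20 log₁₀(3.7165) = 11.40 dB
∠(j3) = 90.00°
∠(j3 + 2.7) = arctan(3/2.7) = 48.01°
∠G(j3) = 90.00° − 48.01° = 41.99°

|G| = 11.4 dB, ∠G = 42.0°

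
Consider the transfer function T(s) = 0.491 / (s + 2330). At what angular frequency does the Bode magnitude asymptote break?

The single real pole at s = −2330 gives a corner at ω = 2330 rad/s.

2330 rad/s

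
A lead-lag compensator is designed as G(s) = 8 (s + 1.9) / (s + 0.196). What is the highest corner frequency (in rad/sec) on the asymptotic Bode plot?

Break frequencies occur at each pole and zero magnitude: 0.196 rad/sec, 1.9 rad/sec.
The highest is 1.9 rad/sec.

1.9 rad/sec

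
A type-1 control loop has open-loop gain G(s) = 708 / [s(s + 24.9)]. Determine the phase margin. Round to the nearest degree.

49°

Gain crossover: |G(jω)| = 1 at ω ≈ 21.5 rad/s.
∠G(j21.5) = −90° − arctan(21.5/24.9) ≈ -130.83°
PM = 180° + (-130.83°) = 49.17°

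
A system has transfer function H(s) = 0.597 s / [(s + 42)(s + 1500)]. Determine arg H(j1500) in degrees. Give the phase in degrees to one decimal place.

∠(j1500) = 90.00°
∠(j1500 + 42) = arctan(1500/42) = 88.40°
∠(j1500 + 1500) = arctan(1500/1500) = 45.00°
∠H(j1500) = 90.00° − (88.40° + 45.00°) = -43.40°

-43.4°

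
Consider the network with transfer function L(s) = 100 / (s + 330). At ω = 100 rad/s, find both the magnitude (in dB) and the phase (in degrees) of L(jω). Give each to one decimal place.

|L| = -10.8 dB, ∠L = -16.9°

|j100 + 330| = √(100² + 330²) = 344.8
|L(j100)| = 100 / 344.8 = 0.29001
20 log₁₀(0.29001) = -10.75 dB
∠(j100 + 330) = arctan(100/330) = 16.86°
∠L(j100) = −16.86° = -16.86°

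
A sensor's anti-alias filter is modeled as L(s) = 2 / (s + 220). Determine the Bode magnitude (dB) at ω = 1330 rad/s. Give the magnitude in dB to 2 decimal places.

|j1330 + 220| = √(1330² + 220²) = 1348
|L(j1330)| = 2 / 1348 = 0.0014836
20 log₁₀(0.0014836) = -56.574 dB

-56.57 dB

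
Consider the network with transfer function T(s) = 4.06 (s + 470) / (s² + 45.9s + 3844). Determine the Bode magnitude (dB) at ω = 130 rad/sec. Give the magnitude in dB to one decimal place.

|j130 + 470| = √(130² + 470²) = 487.6
|(j130)² + 45.9(j130) + 3844| = |-13056 + j5967| = 1.435e+04
|T(j130)| = 4.06 × 487.6 / 1.435e+04 = 0.13792
20 log₁₀(0.13792) = -17.21 dB

-17.2 dB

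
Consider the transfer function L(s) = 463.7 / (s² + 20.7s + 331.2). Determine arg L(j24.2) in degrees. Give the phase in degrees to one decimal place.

-116.9°

∠[(j24.2)² + 20.7(j24.2) + 331.2] = ∠[-254.44 + j500.94] = 116.93°
∠L(j24.2) = −116.93° = -116.93°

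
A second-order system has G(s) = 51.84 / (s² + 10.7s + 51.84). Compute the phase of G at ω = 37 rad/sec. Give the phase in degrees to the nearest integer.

-163°

∠[(j37)² + 10.7(j37) + 51.84] = ∠[-1317.2 + j395.9] = 163.27°
∠G(j37) = −163.27° = -163.27°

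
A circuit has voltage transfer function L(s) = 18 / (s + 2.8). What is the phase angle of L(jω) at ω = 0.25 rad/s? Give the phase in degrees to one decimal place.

∠(j0.25 + 2.8) = arctan(0.25/2.8) = 5.10°
∠L(j0.25) = −5.10° = -5.10°

-5.1°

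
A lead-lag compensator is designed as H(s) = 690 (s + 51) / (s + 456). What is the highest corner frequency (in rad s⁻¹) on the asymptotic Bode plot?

Break frequencies occur at each pole and zero magnitude: 51 rad s⁻¹, 456 rad s⁻¹.
The highest is 456 rad s⁻¹.

456 rad s⁻¹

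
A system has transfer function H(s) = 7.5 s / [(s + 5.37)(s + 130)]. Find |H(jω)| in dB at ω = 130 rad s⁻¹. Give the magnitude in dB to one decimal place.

|j130| = 130
|j130 + 5.37| = √(130² + 5.37²) = 130.1
|j130 + 130| = √(130² + 130²) = 183.8
|H(j130)| = 7.5 × 130 / (130.1 × 183.8) = 0.04076
20 log₁₀(0.04076) = -27.80 dB

-27.8 dB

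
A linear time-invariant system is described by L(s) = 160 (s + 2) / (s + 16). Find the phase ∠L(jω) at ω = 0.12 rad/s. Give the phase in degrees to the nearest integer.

3 deg

∠(j0.12 + 2) = arctan(0.12/2) = 3.43°
∠(j0.12 + 16) = arctan(0.12/16) = 0.43°
∠L(j0.12) = 3.43° − 0.43° = 3.00°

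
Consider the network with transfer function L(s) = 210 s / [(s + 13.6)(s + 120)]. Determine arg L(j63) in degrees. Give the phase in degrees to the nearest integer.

-16 deg

∠(j63) = 90.00°
∠(j63 + 13.6) = arctan(63/13.6) = 77.82°
∠(j63 + 120) = arctan(63/120) = 27.70°
∠L(j63) = 90.00° − (77.82° + 27.70°) = -15.52°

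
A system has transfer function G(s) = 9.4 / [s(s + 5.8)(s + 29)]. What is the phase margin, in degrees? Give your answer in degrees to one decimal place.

89.3°

Gain crossover: |G(jω)| = 1 at ω ≈ 0.0559 rad/sec.
∠G(j0.0559) = −90° − arctan(0.0559/5.8) − arctan(0.0559/29) ≈ -90.66°
PM = 180° + (-90.66°) = 89.34°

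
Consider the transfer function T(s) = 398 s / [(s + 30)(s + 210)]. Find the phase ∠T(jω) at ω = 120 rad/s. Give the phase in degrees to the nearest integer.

-16°

∠(j120) = 90.00°
∠(j120 + 30) = arctan(120/30) = 75.96°
∠(j120 + 210) = arctan(120/210) = 29.74°
∠T(j120) = 90.00° − (75.96° + 29.74°) = -15.71°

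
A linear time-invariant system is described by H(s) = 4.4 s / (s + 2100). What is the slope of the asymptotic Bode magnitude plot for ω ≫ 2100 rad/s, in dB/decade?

0 dB/decade

With 1 zero and 1 pole, the high-frequency asymptotic slope is 20 × (1 − 1) = 0 dB/decade.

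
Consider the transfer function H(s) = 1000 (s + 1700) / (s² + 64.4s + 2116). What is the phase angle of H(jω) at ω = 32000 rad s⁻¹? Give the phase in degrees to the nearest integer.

∠(j32000 + 1700) = arctan(32000/1700) = 86.96°
∠[(j32000)² + 64.4(j32000) + 2116] = ∠[-1.024e+09 + j2.0608e+06] = 179.88°
∠H(j32000) = 86.96° − 179.88° = -92.93°

-93°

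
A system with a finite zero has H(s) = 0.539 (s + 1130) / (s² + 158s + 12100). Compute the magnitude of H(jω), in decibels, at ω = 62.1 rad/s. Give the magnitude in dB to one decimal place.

-26.4 dB

|j62.1 + 1130| = √(62.1² + 1130²) = 1132
|(j62.1)² + 158(j62.1) + 12100| = |8243.6 + j9811.8| = 1.282e+04
|H(j62.1)| = 0.539 × 1132 / 1.282e+04 = 0.047599
20 log₁₀(0.047599) = -26.45 dB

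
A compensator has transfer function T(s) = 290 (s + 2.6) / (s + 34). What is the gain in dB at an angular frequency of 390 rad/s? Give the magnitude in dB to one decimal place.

49.2 dB

|j390 + 2.6| = √(390² + 2.6²) = 390
|j390 + 34| = √(390² + 34²) = 391.5
|T(j390)| = 290 × 390 / 391.5 = 288.91
20 log₁₀(288.91) = 49.22 dB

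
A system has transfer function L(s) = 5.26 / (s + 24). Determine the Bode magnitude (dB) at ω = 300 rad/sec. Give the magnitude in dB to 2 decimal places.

|j300 + 24| = √(300² + 24²) = 301
|L(j300)| = 5.26 / 301 = 0.017477
20 log₁₀(0.017477) = -35.150 dB

-35.15 dB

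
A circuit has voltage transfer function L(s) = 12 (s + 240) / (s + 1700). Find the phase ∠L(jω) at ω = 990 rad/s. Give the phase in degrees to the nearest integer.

∠(j990 + 240) = arctan(990/240) = 76.37°
∠(j990 + 1700) = arctan(990/1700) = 30.21°
∠L(j990) = 76.37° − 30.21° = 46.16°

46 deg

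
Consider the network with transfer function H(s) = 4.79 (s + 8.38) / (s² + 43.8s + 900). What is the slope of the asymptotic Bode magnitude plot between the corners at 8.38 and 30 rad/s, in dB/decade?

20 dB/decade

In this band the factors already past their corner are: zero at 8.38; net slope = 20 dB/decade.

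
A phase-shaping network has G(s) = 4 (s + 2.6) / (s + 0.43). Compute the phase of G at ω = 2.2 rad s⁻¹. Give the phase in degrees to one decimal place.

-38.7°

∠(j2.2 + 2.6) = arctan(2.2/2.6) = 40.24°
∠(j2.2 + 0.43) = arctan(2.2/0.43) = 78.94°
∠G(j2.2) = 40.24° − 78.94° = -38.70°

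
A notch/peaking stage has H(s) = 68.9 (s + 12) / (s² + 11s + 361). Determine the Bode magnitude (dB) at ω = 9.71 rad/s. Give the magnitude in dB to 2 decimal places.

|j9.71 + 12| = √(9.71² + 12²) = 15.44
|(j9.71)² + 11(j9.71) + 361| = |266.72 + j106.81| = 287.3
|H(j9.71)| = 68.9 × 15.44 / 287.3 = 3.7019
20 log₁₀(3.7019) = 11.368 dB

11.37 dB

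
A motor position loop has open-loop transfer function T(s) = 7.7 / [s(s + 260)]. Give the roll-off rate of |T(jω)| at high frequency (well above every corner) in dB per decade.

With 0 zeros and 2 poles, the high-frequency asymptotic slope is 20 × (0 − 2) = -40 dB/decade.

-40 dB/decade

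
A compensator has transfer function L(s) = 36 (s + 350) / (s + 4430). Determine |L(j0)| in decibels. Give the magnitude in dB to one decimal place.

9.1 dB

L(0) = 36 × 350 / 4430 = 2.8442
20 log₁₀(2.8442) = 9.08 dB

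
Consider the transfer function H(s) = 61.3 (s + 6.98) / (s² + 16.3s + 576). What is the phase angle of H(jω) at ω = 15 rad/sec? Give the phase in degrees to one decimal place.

∠(j15 + 6.98) = arctan(15/6.98) = 65.05°
∠[(j15)² + 16.3(j15) + 576] = ∠[351 + j244.5] = 34.86°
∠H(j15) = 65.05° − 34.86° = 30.19°

30.2°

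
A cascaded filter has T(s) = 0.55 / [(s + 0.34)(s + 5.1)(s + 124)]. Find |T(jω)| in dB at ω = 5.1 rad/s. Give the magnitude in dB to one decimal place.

-78.4 dB

|j5.1 + 0.34| = √(5.1² + 0.34²) = 5.111
|j5.1 + 5.1| = √(5.1² + 5.1²) = 7.212
|j5.1 + 124| = √(5.1² + 124²) = 124.1
|T(j5.1)| = 0.55 / (5.111 × 7.212 × 124.1) = 0.00012021
20 log₁₀(0.00012021) = -78.40 dB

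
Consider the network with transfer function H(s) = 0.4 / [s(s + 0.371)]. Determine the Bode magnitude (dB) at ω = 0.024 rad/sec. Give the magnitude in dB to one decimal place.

|j0.024 + 0.371| = √(0.024² + 0.371²) = 0.3718
|j0.024| = 0.024
|H(j0.024)| = 0.4 / (0.3718 × 0.024) = 44.83
20 log₁₀(44.83) = 33.03 dB

33.0 dB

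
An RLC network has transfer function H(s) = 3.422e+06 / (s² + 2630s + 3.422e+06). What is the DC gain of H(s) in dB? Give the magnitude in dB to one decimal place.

0.0 dB

H(0) = 3.422e+06 / 3.422e+06 = 1
20 log₁₀(1) = 0.00 dB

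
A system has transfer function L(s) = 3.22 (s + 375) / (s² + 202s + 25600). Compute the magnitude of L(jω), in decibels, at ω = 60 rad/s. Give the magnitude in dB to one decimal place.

-26.3 dB

|j60 + 375| = √(60² + 375²) = 379.8
|(j60)² + 202(j60) + 25600| = |22000 + j12120| = 2.512e+04
|L(j60)| = 3.22 × 379.8 / 2.512e+04 = 0.048685
20 log₁₀(0.048685) = -26.25 dB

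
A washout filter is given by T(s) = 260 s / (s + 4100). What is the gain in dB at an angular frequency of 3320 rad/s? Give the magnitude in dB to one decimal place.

|j3320| = 3320
|j3320 + 4100| = √(3320² + 4100²) = 5276
|T(j3320)| = 260 × 3320 / 5276 = 163.62
20 log₁₀(163.62) = 44.28 dB

44.3 dB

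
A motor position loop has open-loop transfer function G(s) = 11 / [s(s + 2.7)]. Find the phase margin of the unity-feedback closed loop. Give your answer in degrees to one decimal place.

Gain crossover: |G(jω)| = 1 at ω ≈ 2.82 rad/sec.
∠G(j2.82) = −90° − arctan(2.82/2.7) ≈ -136.23°
PM = 180° + (-136.23°) = 43.77°

43.8°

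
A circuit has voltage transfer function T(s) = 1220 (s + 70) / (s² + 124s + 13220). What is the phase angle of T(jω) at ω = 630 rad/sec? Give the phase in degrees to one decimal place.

-84.8 deg

∠(j630 + 70) = arctan(630/70) = 83.66°
∠[(j630)² + 124(j630) + 13220] = ∠[-3.8368e+05 + j78120] = 168.49°
∠T(j630) = 83.66° − 168.49° = -84.83°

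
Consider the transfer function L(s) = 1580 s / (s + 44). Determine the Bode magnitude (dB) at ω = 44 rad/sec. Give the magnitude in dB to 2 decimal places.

|j44| = 44
|j44 + 44| = √(44² + 44²) = 62.23
|L(j44)| = 1580 × 44 / 62.23 = 1117.2
20 log₁₀(1117.2) = 60.963 dB

60.96 dB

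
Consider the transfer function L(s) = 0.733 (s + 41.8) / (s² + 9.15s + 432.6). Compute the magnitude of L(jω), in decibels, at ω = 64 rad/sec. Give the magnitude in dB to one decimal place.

-36.4 dB

|j64 + 41.8| = √(64² + 41.8²) = 76.44
|(j64)² + 9.15(j64) + 432.6| = |-3663.4 + j585.6| = 3710
|L(j64)| = 0.733 × 76.44 / 3710 = 0.015103
20 log₁₀(0.015103) = -36.42 dB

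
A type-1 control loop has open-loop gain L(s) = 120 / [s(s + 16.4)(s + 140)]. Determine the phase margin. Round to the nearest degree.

Gain crossover: |L(jω)| = 1 at ω ≈ 0.0523 rad/s.
∠L(j0.0523) = −90° − arctan(0.0523/16.4) − arctan(0.0523/140) ≈ -90.20°
PM = 180° + (-90.20°) = 89.80°

90°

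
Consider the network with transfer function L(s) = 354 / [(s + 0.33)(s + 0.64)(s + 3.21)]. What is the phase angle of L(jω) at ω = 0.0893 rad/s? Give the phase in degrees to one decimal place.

-24.7 deg

∠(j0.0893 + 0.33) = arctan(0.0893/0.33) = 15.14°
∠(j0.0893 + 0.64) = arctan(0.0893/0.64) = 7.94°
∠(j0.0893 + 3.21) = arctan(0.0893/3.21) = 1.59°
∠L(j0.0893) = − (15.14° + 7.94° + 1.59°) = -24.68°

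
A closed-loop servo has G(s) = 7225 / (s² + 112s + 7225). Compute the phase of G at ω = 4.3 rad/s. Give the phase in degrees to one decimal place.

-3.8°

∠[(j4.3)² + 112(j4.3) + 7225] = ∠[7206.5 + j481.6] = 3.82°
∠G(j4.3) = −3.82° = -3.82°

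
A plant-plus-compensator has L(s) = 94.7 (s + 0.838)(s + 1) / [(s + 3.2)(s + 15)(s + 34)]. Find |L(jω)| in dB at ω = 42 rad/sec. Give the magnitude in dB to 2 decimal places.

4.33 dB

|j42 + 0.838| = √(42² + 0.838²) = 42.01
|j42 + 1| = √(42² + 1²) = 42.01
|j42 + 3.2| = √(42² + 3.2²) = 42.12
|j42 + 15| = √(42² + 15²) = 44.6
|j42 + 34| = √(42² + 34²) = 54.04
|L(j42)| = 94.7 × 42.01 × 42.01 / (42.12 × 44.6 × 54.04) = 1.6464
20 log₁₀(1.6464) = 4.331 dB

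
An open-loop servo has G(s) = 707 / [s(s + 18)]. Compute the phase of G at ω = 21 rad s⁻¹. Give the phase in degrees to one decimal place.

-139.4°

∠(j21 + 18) = arctan(21/18) = 49.40°
∠(j21) = 90.00°
∠G(j21) = − (49.40° + 90.00°) = -139.40°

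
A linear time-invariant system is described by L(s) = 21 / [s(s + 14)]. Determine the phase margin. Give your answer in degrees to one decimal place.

Gain crossover: |L(jω)| = 1 at ω ≈ 1.49 rad s⁻¹.
∠L(j1.49) = −90° − arctan(1.49/14) ≈ -96.08°
PM = 180° + (-96.08°) = 83.92°

83.9°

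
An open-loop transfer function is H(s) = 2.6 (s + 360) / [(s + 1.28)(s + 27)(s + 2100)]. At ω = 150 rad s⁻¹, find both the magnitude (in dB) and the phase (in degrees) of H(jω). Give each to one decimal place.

|H| = -93.5 dB, ∠H = -150.8 deg

|j150 + 360| = √(150² + 360²) = 390
|j150 + 1.28| = √(150² + 1.28²) = 150
|j150 + 27| = √(150² + 27²) = 152.4
|j150 + 2100| = √(150² + 2100²) = 2105
|H(j150)| = 2.6 × 390 / (150 × 152.4 × 2105) = 2.1066e-05
20 log₁₀(2.1066e-05) = -93.53 dB
∠(j150 + 360) = arctan(150/360) = 22.62°
∠(j150 + 1.28) = arctan(150/1.28) = 89.51°
∠(j150 + 27) = arctan(150/27) = 79.80°
∠(j150 + 2100) = arctan(150/2100) = 4.09°
∠H(j150) = 22.62° − (89.51° + 79.80° + 4.09°) = -150.77°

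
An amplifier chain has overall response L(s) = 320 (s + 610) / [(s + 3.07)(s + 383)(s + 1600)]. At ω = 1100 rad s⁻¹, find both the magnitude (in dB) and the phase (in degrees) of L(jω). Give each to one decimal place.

|L| = -75.8 dB, ∠L = -134.2°

|j1100 + 610| = √(1100² + 610²) = 1258
|j1100 + 3.07| = √(1100² + 3.07²) = 1100
|j1100 + 383| = √(1100² + 383²) = 1165
|j1100 + 1600| = √(1100² + 1600²) = 1942
|L(j1100)| = 320 × 1258 / (1100 × 1165 × 1942) = 0.00016179
20 log₁₀(0.00016179) = -75.82 dB
∠(j1100 + 610) = arctan(1100/610) = 60.99°
∠(j1100 + 3.07) = arctan(1100/3.07) = 89.84°
∠(j1100 + 383) = arctan(1100/383) = 70.80°
∠(j1100 + 1600) = arctan(1100/1600) = 34.51°
∠L(j1100) = 60.99° − (89.84° + 70.80° + 34.51°) = -134.16°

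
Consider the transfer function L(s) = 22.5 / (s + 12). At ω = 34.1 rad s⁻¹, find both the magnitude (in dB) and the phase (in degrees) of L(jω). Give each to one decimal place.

|j34.1 + 12| = √(34.1² + 12²) = 36.15
|L(j34.1)| = 22.5 / 36.15 = 0.62241
20 log₁₀(0.62241) = -4.12 dB
∠(j34.1 + 12) = arctan(34.1/12) = 70.61°
∠L(j34.1) = −70.61° = -70.61°

|L| = -4.1 dB, ∠L = -70.6 deg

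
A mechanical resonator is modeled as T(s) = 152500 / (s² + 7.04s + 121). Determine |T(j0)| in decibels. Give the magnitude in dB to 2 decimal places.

T(0) = 152500 / 121 = 1260.3
20 log₁₀(1260.3) = 62.010 dB

62.01 dB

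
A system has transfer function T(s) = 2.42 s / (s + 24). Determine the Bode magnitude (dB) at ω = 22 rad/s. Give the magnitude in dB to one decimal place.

|j22| = 22
|j22 + 24| = √(22² + 24²) = 32.56
|T(j22)| = 2.42 × 22 / 32.56 = 1.6353
20 log₁₀(1.6353) = 4.27 dB

4.3 dB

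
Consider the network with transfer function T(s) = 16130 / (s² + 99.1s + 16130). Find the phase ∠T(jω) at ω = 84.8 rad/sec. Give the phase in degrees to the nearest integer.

-43 deg

∠[(j84.8)² + 99.1(j84.8) + 16130] = ∠[8939 + j8403.7] = 43.23°
∠T(j84.8) = −43.23° = -43.23°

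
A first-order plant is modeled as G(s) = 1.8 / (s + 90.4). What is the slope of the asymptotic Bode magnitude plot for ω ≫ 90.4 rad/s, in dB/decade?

With 0 zeros and 1 pole, the high-frequency asymptotic slope is 20 × (0 − 1) = -20 dB/decade.

-20 dB/decade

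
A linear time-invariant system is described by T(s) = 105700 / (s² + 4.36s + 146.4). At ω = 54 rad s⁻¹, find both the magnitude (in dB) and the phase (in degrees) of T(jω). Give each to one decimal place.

|(j54)² + 4.36(j54) + 146.4| = |-2769.6 + j235.44| = 2780
|T(j54)| = 105700 / 2780 = 38.027
20 log₁₀(38.027) = 31.60 dB
∠[(j54)² + 4.36(j54) + 146.4] = ∠[-2769.6 + j235.44] = 175.14°
∠T(j54) = −175.14° = -175.14°

|T| = 31.6 dB, ∠T = -175.1 deg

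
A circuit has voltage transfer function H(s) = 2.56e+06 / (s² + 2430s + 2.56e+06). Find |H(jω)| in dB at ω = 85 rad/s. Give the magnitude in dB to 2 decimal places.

|(j85)² + 2430(j85) + 2.56e+06| = |2.5528e+06 + j2.0655e+05| = 2.561e+06
|H(j85)| = 2.56e+06 / 2.561e+06 = 0.99956
20 log₁₀(0.99956) = -0.004 dB

-0.00 dB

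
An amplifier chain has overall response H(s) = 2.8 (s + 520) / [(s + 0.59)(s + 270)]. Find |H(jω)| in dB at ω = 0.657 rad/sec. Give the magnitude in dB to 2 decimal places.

|j0.657 + 520| = √(0.657² + 520²) = 520
|j0.657 + 0.59| = √(0.657² + 0.59²) = 0.883
|j0.657 + 270| = √(0.657² + 270²) = 270
|H(j0.657)| = 2.8 × 520 / (0.883 × 270) = 6.1069
20 log₁₀(6.1069) = 15.716 dB

15.72 dB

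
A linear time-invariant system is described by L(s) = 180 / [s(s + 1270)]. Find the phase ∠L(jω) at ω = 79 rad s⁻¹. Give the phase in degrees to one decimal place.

∠(j79 + 1270) = arctan(79/1270) = 3.56°
∠(j79) = 90.00°
∠L(j79) = − (3.56° + 90.00°) = -93.56°

-93.6°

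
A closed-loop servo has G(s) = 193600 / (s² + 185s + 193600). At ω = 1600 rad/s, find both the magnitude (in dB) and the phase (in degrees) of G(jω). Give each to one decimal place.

|G| = -21.8 dB, ∠G = -172.9°

|(j1600)² + 185(j1600) + 193600| = |-2.3664e+06 + j2.96e+05| = 2.385e+06
|G(j1600)| = 193600 / 2.385e+06 = 0.081179
20 log₁₀(0.081179) = -21.81 dB
∠[(j1600)² + 185(j1600) + 193600] = ∠[-2.3664e+06 + j2.96e+05] = 172.87°
∠G(j1600) = −172.87° = -172.87°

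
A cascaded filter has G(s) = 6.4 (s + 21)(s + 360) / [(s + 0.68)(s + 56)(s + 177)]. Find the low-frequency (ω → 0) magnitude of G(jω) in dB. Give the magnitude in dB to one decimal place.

17.1 dB

G(0) = 6.4 × 21 × 360 / (0.68 × 56 × 177) = 7.1785
20 log₁₀(7.1785) = 17.12 dB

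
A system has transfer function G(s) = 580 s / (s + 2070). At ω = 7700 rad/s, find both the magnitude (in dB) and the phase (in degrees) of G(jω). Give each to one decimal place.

|G| = 55.0 dB, ∠G = 15.0°

|j7700| = 7700
|j7700 + 2070| = √(7700² + 2070²) = 7973
|G(j7700)| = 580 × 7700 / 7973 = 560.11
20 log₁₀(560.11) = 54.97 dB
∠(j7700) = 90.00°
∠(j7700 + 2070) = arctan(7700/2070) = 74.95°
∠G(j7700) = 90.00° − 74.95° = 15.05°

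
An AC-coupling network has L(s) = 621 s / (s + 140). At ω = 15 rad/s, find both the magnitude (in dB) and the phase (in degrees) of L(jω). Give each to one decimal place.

|L| = 36.4 dB, ∠L = 83.9 deg

|j15| = 15
|j15 + 140| = √(15² + 140²) = 140.8
|L(j15)| = 621 × 15 / 140.8 = 66.157
20 log₁₀(66.157) = 36.41 dB
∠(j15) = 90.00°
∠(j15 + 140) = arctan(15/140) = 6.12°
∠L(j15) = 90.00° − 6.12° = 83.88°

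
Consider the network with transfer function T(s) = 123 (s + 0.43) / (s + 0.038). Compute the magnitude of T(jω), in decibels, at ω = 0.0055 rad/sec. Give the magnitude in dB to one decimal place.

|j0.0055 + 0.43| = √(0.0055² + 0.43²) = 0.43
|j0.0055 + 0.038| = √(0.0055² + 0.038²) = 0.0384
|T(j0.0055)| = 123 × 0.43 / 0.0384 = 1377.6
20 log₁₀(1377.6) = 62.78 dB

62.8 dB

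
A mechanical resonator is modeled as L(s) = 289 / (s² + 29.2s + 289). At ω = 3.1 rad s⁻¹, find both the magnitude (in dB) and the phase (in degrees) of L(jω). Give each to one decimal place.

|(j3.1)² + 29.2(j3.1) + 289| = |279.39 + j90.52| = 293.7
|L(j3.1)| = 289 / 293.7 = 0.98404
20 log₁₀(0.98404) = -0.14 dB
∠[(j3.1)² + 29.2(j3.1) + 289] = ∠[279.39 + j90.52] = 17.95°
∠L(j3.1) = −17.95° = -17.95°

|L| = -0.1 dB, ∠L = -18.0°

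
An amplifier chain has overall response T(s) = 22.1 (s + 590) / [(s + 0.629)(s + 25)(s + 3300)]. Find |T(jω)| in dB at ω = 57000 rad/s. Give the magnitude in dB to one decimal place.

-163.4 dB

|j57000 + 590| = √(57000² + 590²) = 5.7e+04
|j57000 + 0.629| = √(57000² + 0.629²) = 5.7e+04
|j57000 + 25| = √(57000² + 25²) = 5.7e+04
|j57000 + 3300| = √(57000² + 3300²) = 5.71e+04
|T(j57000)| = 22.1 × 5.7e+04 / (5.7e+04 × 5.7e+04 × 5.71e+04) = 6.7911e-09
20 log₁₀(6.7911e-09) = -163.36 dB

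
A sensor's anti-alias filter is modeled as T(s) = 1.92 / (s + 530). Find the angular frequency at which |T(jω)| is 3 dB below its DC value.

530 rad s⁻¹

For a single-pole low-pass, the −3 dB point is at the pole: ω = 530 rad s⁻¹.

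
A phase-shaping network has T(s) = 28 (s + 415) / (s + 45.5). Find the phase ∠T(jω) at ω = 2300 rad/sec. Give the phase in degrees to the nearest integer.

∠(j2300 + 415) = arctan(2300/415) = 79.77°
∠(j2300 + 45.5) = arctan(2300/45.5) = 88.87°
∠T(j2300) = 79.77° − 88.87° = -9.09°

-9 deg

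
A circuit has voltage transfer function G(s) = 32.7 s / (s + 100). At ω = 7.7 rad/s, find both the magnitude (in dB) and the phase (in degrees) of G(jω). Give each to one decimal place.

|j7.7| = 7.7
|j7.7 + 100| = √(7.7² + 100²) = 100.3
|G(j7.7)| = 32.7 × 7.7 / 100.3 = 2.5105
20 log₁₀(2.5105) = 8.00 dB
∠(j7.7) = 90.00°
∠(j7.7 + 100) = arctan(7.7/100) = 4.40°
∠G(j7.7) = 90.00° − 4.40° = 85.60°

|G| = 8.0 dB, ∠G = 85.6 deg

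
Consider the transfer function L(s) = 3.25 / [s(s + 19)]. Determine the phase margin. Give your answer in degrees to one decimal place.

Gain crossover: |L(jω)| = 1 at ω ≈ 0.171 rad/sec.
∠L(j0.171) = −90° − arctan(0.171/19) ≈ -90.52°
PM = 180° + (-90.52°) = 89.48°

89.5 deg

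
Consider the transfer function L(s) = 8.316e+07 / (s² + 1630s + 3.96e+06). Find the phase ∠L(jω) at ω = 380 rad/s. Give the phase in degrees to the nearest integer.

∠[(j380)² + 1630(j380) + 3.96e+06] = ∠[3.8156e+06 + j6.194e+05] = 9.22°
∠L(j380) = −9.22° = -9.22°

-9°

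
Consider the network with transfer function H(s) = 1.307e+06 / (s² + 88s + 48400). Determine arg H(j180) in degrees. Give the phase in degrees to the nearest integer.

∠[(j180)² + 88(j180) + 48400] = ∠[16000 + j15840] = 44.71°
∠H(j180) = −44.71° = -44.71°

-45°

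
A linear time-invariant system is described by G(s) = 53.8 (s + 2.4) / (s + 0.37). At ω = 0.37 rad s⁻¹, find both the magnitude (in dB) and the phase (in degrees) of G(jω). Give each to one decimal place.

|G| = 47.9 dB, ∠G = -36.2°

|j0.37 + 2.4| = √(0.37² + 2.4²) = 2.428
|j0.37 + 0.37| = √(0.37² + 0.37²) = 0.5233
|G(j0.37)| = 53.8 × 2.428 / 0.5233 = 249.68
20 log₁₀(249.68) = 47.95 dB
∠(j0.37 + 2.4) = arctan(0.37/2.4) = 8.76°
∠(j0.37 + 0.37) = arctan(0.37/0.37) = 45.00°
∠G(j0.37) = 8.76° − 45.00° = -36.24°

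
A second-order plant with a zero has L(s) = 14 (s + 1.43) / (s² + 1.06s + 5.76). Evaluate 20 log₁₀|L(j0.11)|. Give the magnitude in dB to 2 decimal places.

10.86 dB

|j0.11 + 1.43| = √(0.11² + 1.43²) = 1.434
|(j0.11)² + 1.06(j0.11) + 5.76| = |5.7479 + j0.1166| = 5.749
|L(j0.11)| = 14 × 1.434 / 5.749 = 3.4926
20 log₁₀(3.4926) = 10.863 dB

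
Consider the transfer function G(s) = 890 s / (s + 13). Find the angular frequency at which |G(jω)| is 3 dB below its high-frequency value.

13 rad s⁻¹

For a single-pole high-pass, the −3 dB point is at the pole: ω = 13 rad s⁻¹.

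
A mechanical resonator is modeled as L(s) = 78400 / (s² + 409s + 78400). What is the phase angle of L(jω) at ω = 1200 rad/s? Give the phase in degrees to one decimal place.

-160.2°

∠[(j1200)² + 409(j1200) + 78400] = ∠[-1.3616e+06 + j4.908e+05] = 160.18°
∠L(j1200) = −160.18° = -160.18°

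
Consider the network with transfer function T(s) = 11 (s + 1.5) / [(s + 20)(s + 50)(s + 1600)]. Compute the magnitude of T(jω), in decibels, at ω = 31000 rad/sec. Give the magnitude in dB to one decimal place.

|j31000 + 1.5| = √(31000² + 1.5²) = 3.1e+04
|j31000 + 20| = √(31000² + 20²) = 3.1e+04
|j31000 + 50| = √(31000² + 50²) = 3.1e+04
|j31000 + 1600| = √(31000² + 1600²) = 3.104e+04
|T(j31000)| = 11 × 3.1e+04 / (3.1e+04 × 3.1e+04 × 3.104e+04) = 1.1431e-08
20 log₁₀(1.1431e-08) = -158.84 dB

-158.8 dB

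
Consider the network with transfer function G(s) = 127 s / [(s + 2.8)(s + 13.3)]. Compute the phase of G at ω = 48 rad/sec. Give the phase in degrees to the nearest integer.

∠(j48) = 90.00°
∠(j48 + 2.8) = arctan(48/2.8) = 86.66°
∠(j48 + 13.3) = arctan(48/13.3) = 74.51°
∠G(j48) = 90.00° − (86.66° + 74.51°) = -71.17°

-71°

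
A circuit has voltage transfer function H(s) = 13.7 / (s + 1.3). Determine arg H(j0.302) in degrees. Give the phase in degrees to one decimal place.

∠(j0.302 + 1.3) = arctan(0.302/1.3) = 13.08°
∠H(j0.302) = −13.08° = -13.08°

-13.1°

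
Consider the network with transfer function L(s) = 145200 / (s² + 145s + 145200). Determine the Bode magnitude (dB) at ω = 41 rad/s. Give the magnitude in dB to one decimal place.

0.1 dB

|(j41)² + 145(j41) + 145200| = |1.4352e+05 + j5945| = 1.436e+05
|L(j41)| = 145200 / 1.436e+05 = 1.0108
20 log₁₀(1.0108) = 0.09 dB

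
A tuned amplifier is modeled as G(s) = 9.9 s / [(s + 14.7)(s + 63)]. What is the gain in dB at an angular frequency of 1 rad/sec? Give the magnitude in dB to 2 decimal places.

|j1| = 1
|j1 + 14.7| = √(1² + 14.7²) = 14.73
|j1 + 63| = √(1² + 63²) = 63.01
|G(j1)| = 9.9 × 1 / (14.73 × 63.01) = 0.010664
20 log₁₀(0.010664) = -39.442 dB

-39.44 dB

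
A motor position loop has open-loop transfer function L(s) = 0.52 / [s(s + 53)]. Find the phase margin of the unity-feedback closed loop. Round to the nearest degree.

Gain crossover: |L(jω)| = 1 at ω ≈ 0.00981 rad/sec.
∠L(j0.00981) = −90° − arctan(0.00981/53) ≈ -90.01°
PM = 180° + (-90.01°) = 89.99°

90 deg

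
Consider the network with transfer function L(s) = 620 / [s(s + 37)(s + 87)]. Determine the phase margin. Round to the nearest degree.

90 deg

Gain crossover: |L(jω)| = 1 at ω ≈ 0.193 rad/sec.
∠L(j0.193) = −90° − arctan(0.193/37) − arctan(0.193/87) ≈ -90.43°
PM = 180° + (-90.43°) = 89.57°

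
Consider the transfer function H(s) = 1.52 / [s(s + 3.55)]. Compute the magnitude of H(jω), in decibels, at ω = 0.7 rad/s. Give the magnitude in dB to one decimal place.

|j0.7 + 3.55| = √(0.7² + 3.55²) = 3.618
|j0.7| = 0.7
|H(j0.7)| = 1.52 / (3.618 × 0.7) = 0.60011
20 log₁₀(0.60011) = -4.44 dB

-4.4 dB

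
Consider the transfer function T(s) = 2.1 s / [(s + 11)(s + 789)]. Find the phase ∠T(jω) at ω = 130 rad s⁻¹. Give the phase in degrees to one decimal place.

-4.5°

∠(j130) = 90.00°
∠(j130 + 11) = arctan(130/11) = 85.16°
∠(j130 + 789) = arctan(130/789) = 9.36°
∠T(j130) = 90.00° − (85.16° + 9.36°) = -4.52°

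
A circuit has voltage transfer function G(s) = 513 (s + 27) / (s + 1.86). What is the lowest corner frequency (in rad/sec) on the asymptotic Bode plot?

1.86 rad/sec

Break frequencies occur at each pole and zero magnitude: 1.86 rad/sec, 27 rad/sec.
The lowest is 1.86 rad/sec.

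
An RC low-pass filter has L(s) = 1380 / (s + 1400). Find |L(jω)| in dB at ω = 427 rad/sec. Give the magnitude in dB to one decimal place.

-0.5 dB

|j427 + 1400| = √(427² + 1400²) = 1464
|L(j427)| = 1380 / 1464 = 0.94284
20 log₁₀(0.94284) = -0.51 dB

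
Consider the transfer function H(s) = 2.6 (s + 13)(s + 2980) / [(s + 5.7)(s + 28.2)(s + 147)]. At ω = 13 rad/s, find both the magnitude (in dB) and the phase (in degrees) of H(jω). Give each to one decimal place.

|j13 + 13| = √(13² + 13²) = 18.38
|j13 + 2980| = √(13² + 2980²) = 2980
|j13 + 5.7| = √(13² + 5.7²) = 14.19
|j13 + 28.2| = √(13² + 28.2²) = 31.05
|j13 + 147| = √(13² + 147²) = 147.6
|H(j13)| = 2.6 × 18.38 × 2980 / (14.19 × 31.05 × 147.6) = 2.1899
20 log₁₀(2.1899) = 6.81 dB
∠(j13 + 13) = arctan(13/13) = 45.00°
∠(j13 + 2980) = arctan(13/2980) = 0.25°
∠(j13 + 5.7) = arctan(13/5.7) = 66.32°
∠(j13 + 28.2) = arctan(13/28.2) = 24.75°
∠(j13 + 147) = arctan(13/147) = 5.05°
∠H(j13) = 45.00° + 0.25° − (66.32° + 24.75° + 5.05°) = -50.88°

|H| = 6.8 dB, ∠H = -50.9°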